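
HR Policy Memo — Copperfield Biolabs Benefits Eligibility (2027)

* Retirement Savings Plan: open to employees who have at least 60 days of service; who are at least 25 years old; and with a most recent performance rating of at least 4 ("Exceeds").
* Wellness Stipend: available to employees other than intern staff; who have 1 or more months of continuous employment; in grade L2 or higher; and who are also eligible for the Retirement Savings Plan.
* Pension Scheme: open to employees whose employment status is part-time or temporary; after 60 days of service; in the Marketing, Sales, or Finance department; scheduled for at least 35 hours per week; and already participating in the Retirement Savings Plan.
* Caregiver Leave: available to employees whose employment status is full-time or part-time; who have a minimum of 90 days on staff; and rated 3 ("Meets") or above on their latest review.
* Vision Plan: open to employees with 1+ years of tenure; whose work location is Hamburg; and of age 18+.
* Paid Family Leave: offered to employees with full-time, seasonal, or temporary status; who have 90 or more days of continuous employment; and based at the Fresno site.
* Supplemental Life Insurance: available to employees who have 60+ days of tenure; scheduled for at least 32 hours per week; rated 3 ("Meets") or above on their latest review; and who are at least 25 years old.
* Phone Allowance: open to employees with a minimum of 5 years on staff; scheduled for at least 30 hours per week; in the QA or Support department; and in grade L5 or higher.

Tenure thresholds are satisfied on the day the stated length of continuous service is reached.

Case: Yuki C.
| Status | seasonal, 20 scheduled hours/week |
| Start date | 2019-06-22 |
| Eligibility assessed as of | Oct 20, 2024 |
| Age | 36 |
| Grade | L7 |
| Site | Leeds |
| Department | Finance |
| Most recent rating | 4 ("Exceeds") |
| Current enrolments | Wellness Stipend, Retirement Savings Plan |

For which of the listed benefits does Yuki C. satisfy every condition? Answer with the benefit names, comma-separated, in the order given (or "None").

Retirement Savings Plan, Wellness Stipend

Service from 2019-06-22 to Oct 20, 2024: 1947 days.
Retirement Savings Plan — service 1947 days ≥ 60 days ✓; age 36 ≥ 25 ✓; rating 4 ≥ 4 ✓ → eligible.
Wellness Stipend — status seasonal ✓ (not excluded); service 1947 days ≥ 1 month (≈30 days) ✓; grade L7 ≥ L2 ✓; eligible for Retirement Savings Plan ✓ → eligible.
Pension Scheme — status seasonal ✗ (requires part-time or temporary) → not eligible.
Caregiver Leave — status seasonal ✗ (requires full-time or part-time) → not eligible.
Vision Plan — service 1947 days ≥ 1 year (≈365 days) ✓; site Leeds ✗ (not Hamburg) → not eligible.
Paid Family Leave — status seasonal ✓; service 1947 days ≥ 90 days ✓; site Leeds ✗ (not Fresno) → not eligible.
Supplemental Life Insurance — service 1947 days ≥ 60 days ✓; 20 hrs/wk < 32 ✗ → not eligible.
Phone Allowance — service 1947 days ≥ 5 years (≈1825 days) ✓; 20 hrs/wk < 30 ✗ → not eligible.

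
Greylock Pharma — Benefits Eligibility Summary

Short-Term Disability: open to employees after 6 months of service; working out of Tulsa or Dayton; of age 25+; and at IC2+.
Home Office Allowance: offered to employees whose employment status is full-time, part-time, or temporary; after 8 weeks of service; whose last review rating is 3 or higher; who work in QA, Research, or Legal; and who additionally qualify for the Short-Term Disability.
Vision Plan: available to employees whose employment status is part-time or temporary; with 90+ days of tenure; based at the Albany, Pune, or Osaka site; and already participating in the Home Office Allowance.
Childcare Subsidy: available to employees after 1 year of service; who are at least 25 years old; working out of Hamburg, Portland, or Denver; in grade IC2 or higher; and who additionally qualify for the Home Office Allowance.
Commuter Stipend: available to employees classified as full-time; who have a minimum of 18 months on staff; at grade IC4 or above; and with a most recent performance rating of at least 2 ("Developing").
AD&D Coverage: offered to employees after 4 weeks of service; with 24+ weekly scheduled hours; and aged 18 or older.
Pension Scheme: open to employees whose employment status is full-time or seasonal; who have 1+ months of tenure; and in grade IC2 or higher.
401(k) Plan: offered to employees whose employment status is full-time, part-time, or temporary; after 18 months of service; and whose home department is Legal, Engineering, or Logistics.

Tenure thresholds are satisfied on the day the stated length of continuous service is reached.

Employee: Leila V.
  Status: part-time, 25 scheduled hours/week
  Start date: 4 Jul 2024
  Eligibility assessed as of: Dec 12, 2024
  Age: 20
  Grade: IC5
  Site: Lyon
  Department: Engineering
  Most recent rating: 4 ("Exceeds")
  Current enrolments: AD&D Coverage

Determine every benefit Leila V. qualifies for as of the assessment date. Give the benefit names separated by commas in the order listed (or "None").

AD&D Coverage

Service from 4 Jul 2024 to Dec 12, 2024: 161 days.
Short-Term Disability — service 161 days < 6 months (≈180 days) ✗ → not eligible.
Home Office Allowance — status part-time ✓; service 161 days ≥ 8 weeks (≈56 days) ✓; rating 4 ≥ 3 ✓; dept Engineering ✗ → not eligible.
Vision Plan — status part-time ✓; service 161 days ≥ 90 days ✓; site Lyon ✗ (not Albany, Pune, or Osaka) → not eligible.
Childcare Subsidy — service 161 days < 1 year (≈365 days) ✗ → not eligible.
Commuter Stipend — status part-time ✗ (requires full-time) → not eligible.
AD&D Coverage — service 161 days ≥ 4 weeks (≈28 days) ✓; 25 hrs/wk ≥ 24 ✓; age 20 ≥ 18 ✓ → eligible.
Pension Scheme — status part-time ✗ (requires full-time or seasonal) → not eligible.
401(k) Plan — status part-time ✓; service 161 days < 18 months (≈540 days) ✗ → not eligible.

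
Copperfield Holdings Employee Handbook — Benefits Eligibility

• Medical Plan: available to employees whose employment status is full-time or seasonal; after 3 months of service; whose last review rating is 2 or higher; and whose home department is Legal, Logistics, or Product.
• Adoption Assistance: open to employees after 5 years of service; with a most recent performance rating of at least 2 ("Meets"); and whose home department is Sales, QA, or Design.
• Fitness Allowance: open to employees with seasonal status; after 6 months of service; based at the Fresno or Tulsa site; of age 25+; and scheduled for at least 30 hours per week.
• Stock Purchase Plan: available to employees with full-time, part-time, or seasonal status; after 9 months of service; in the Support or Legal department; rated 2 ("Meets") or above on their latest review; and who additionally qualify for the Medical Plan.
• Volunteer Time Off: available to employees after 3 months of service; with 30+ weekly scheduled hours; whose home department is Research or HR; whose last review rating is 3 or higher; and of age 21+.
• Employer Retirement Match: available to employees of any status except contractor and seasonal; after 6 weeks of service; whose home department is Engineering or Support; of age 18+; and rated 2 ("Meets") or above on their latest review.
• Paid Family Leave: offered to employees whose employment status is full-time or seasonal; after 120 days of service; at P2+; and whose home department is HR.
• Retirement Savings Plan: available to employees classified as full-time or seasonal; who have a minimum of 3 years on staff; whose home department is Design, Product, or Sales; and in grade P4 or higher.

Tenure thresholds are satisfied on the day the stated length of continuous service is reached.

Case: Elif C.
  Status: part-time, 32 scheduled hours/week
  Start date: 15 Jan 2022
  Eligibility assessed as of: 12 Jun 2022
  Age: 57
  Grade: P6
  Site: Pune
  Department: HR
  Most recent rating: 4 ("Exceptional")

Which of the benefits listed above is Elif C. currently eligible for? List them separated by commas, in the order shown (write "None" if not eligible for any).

Service from 15 Jan 2022 to 12 Jun 2022: 148 days.
Medical Plan — status part-time ✗ (requires full-time or seasonal) → not eligible.
Adoption Assistance — service 148 days < 5 years (≈1825 days) ✗ → not eligible.
Fitness Allowance — status part-time ✗ (requires seasonal) → not eligible.
Stock Purchase Plan — status part-time ✓; service 148 days < 9 months (≈270 days) ✗ → not eligible.
Volunteer Time Off — service 148 days ≥ 3 months (≈90 days) ✓; 32 hrs/wk ≥ 30 ✓; dept HR ✓; rating 4 ≥ 3 ✓; age 57 ≥ 21 ✓ → eligible.
Employer Retirement Match — status part-time ✓ (not excluded); service 148 days ≥ 6 weeks (≈42 days) ✓; dept HR ✗ → not eligible.
Paid Family Leave — status part-time ✗ (requires full-time or seasonal) → not eligible.
Retirement Savings Plan — status part-time ✗ (requires full-time or seasonal) → not eligible.

Volunteer Time Off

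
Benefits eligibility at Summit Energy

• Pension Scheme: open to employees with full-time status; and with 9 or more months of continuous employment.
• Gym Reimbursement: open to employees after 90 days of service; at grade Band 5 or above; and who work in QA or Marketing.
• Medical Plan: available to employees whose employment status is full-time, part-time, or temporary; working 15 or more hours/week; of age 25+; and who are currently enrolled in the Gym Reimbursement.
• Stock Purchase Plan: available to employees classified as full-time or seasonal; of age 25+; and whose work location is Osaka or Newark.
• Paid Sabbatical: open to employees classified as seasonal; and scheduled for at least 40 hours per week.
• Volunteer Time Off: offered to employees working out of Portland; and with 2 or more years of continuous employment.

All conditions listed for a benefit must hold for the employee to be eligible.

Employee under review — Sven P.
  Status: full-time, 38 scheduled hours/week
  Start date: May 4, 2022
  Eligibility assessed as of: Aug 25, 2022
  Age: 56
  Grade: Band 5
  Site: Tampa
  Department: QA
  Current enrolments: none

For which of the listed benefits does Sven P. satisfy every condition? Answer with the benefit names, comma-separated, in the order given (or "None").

Gym Reimbursement

Service from May 4, 2022 to Aug 25, 2022: 113 days.
Pension Scheme — status full-time ✓; service 113 days < 9 months (≈270 days) ✗ → not eligible.
Gym Reimbursement — service 113 days ≥ 90 days ✓; grade Band 5 ≥ Band 5 ✓; dept QA ✓ → eligible.
Medical Plan — status full-time ✓; 38 hrs/wk ≥ 15 ✓; age 56 ≥ 25 ✓; not enrolled in Gym Reimbursement ✗ → not eligible.
Stock Purchase Plan — status full-time ✓; age 56 ≥ 25 ✓; site Tampa ✗ (not Osaka or Newark) → not eligible.
Paid Sabbatical — status full-time ✗ (requires seasonal) → not eligible.
Volunteer Time Off — site Tampa ✗ (not Portland) → not eligible.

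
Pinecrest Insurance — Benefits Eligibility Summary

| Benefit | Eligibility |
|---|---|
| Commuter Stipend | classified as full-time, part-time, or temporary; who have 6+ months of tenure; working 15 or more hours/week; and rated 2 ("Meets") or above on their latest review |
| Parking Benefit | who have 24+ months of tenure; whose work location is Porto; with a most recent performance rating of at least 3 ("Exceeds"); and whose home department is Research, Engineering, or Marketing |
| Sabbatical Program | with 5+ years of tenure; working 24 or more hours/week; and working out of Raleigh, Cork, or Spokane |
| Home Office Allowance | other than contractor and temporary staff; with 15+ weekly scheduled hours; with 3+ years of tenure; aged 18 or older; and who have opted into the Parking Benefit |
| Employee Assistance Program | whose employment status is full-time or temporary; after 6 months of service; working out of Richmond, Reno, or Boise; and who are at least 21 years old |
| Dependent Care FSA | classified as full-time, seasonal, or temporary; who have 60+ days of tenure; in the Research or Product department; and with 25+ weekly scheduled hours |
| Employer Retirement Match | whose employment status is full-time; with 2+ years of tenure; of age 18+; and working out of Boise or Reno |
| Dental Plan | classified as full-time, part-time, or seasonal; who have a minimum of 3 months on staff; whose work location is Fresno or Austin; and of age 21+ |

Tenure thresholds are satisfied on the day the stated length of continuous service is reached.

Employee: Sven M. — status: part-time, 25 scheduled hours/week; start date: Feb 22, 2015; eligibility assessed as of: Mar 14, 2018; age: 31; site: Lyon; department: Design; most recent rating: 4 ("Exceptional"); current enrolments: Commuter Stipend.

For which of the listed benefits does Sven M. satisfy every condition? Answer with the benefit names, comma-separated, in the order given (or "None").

Commuter Stipend

Service from Feb 22, 2015 to Mar 14, 2018: 1116 days.
Commuter Stipend — status part-time ✓; service 1116 days ≥ 6 months (≈180 days) ✓; 25 hrs/wk ≥ 15 ✓; rating 4 ≥ 2 ✓ → eligible.
Parking Benefit — service 1116 days ≥ 24 months (≈720 days) ✓; site Lyon ✗ (not Porto) → not eligible.
Sabbatical Program — service 1116 days < 5 years (≈1825 days) ✗ → not eligible.
Home Office Allowance — status part-time ✓ (not excluded); 25 hrs/wk ≥ 15 ✓; service 1116 days ≥ 3 years (≈1095 days) ✓; age 31 ≥ 18 ✓; not enrolled in Parking Benefit ✗ → not eligible.
Employee Assistance Program — status part-time ✗ (requires full-time or temporary) → not eligible.
Dependent Care FSA — status part-time ✗ (requires full-time, seasonal, or temporary) → not eligible.
Employer Retirement Match — status part-time ✗ (requires full-time) → not eligible.
Dental Plan — status part-time ✓; service 1116 days ≥ 3 months (≈90 days) ✓; site Lyon ✗ (not Fresno or Austin) → not eligible.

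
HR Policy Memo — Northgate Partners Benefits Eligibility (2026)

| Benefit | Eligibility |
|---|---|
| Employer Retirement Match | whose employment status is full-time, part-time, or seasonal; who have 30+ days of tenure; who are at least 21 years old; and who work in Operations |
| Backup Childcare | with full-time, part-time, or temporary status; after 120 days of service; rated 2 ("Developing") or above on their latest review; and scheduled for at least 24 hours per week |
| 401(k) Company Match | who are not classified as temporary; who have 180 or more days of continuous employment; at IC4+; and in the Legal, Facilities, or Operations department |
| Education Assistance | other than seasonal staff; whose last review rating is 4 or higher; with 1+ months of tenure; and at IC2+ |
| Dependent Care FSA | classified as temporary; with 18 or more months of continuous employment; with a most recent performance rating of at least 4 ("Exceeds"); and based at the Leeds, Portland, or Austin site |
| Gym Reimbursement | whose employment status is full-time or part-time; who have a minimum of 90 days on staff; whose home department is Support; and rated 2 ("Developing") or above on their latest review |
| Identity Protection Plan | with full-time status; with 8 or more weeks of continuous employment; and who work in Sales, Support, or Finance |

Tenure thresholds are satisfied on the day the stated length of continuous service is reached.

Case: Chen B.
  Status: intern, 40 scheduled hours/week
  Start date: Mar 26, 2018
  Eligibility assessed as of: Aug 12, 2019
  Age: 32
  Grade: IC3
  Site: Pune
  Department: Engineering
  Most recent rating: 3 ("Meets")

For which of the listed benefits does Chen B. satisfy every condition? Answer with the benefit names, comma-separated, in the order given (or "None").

None

Service from Mar 26, 2018 to Aug 12, 2019: 504 days.
Employer Retirement Match — status intern ✗ (requires full-time, part-time, or seasonal) → not eligible.
Backup Childcare — status intern ✗ (requires full-time, part-time, or temporary) → not eligible.
401(k) Company Match — status intern ✓ (not excluded); service 504 days ≥ 180 days ✓; grade IC3 < IC4 ✗ → not eligible.
Education Assistance — status intern ✓ (not excluded); rating 3 < 4 ✗ → not eligible.
Dependent Care FSA — status intern ✗ (requires temporary) → not eligible.
Gym Reimbursement — status intern ✗ (requires full-time or part-time) → not eligible.
Identity Protection Plan — status intern ✗ (requires full-time) → not eligible.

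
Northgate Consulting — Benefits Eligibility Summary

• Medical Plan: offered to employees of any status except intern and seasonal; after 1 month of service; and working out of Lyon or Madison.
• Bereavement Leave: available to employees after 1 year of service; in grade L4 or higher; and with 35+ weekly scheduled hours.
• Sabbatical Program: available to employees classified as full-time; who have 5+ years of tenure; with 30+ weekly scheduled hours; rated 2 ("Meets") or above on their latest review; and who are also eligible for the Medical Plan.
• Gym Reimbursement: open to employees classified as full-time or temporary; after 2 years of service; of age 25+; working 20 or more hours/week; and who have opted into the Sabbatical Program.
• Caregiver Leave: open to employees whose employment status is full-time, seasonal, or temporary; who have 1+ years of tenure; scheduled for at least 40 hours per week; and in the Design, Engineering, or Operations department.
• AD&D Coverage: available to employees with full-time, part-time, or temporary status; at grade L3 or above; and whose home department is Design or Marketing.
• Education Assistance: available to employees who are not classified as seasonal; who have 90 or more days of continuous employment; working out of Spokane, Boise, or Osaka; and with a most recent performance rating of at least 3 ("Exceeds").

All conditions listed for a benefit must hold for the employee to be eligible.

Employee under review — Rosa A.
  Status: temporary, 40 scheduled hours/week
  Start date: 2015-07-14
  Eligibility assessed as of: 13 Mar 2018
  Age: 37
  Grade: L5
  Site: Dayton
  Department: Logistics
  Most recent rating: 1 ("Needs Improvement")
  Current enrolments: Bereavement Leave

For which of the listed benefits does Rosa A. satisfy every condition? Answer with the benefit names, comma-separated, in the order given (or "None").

Bereavement Leave

Service from 2015-07-14 to 13 Mar 2018: 973 days.
Medical Plan — status temporary ✓ (not excluded); service 973 days ≥ 1 month (≈30 days) ✓; site Dayton ✗ (not Lyon or Madison) → not eligible.
Bereavement Leave — service 973 days ≥ 1 year (≈365 days) ✓; grade L5 ≥ L4 ✓; 40 hrs/wk ≥ 35 ✓ → eligible.
Sabbatical Program — status temporary ✗ (requires full-time) → not eligible.
Gym Reimbursement — status temporary ✓; service 973 days ≥ 2 years (≈730 days) ✓; age 37 ≥ 25 ✓; 40 hrs/wk ≥ 20 ✓; not enrolled in Sabbatical Program ✗ → not eligible.
Caregiver Leave — status temporary ✓; service 973 days ≥ 1 year (≈365 days) ✓; 40 hrs/wk ≥ 40 ✓; dept Logistics ✗ → not eligible.
AD&D Coverage — status temporary ✓; grade L5 ≥ L3 ✓; dept Logistics ✗ → not eligible.
Education Assistance — status temporary ✓ (not excluded); service 973 days ≥ 90 days ✓; site Dayton ✗ (not Spokane, Boise, or Osaka) → not eligible.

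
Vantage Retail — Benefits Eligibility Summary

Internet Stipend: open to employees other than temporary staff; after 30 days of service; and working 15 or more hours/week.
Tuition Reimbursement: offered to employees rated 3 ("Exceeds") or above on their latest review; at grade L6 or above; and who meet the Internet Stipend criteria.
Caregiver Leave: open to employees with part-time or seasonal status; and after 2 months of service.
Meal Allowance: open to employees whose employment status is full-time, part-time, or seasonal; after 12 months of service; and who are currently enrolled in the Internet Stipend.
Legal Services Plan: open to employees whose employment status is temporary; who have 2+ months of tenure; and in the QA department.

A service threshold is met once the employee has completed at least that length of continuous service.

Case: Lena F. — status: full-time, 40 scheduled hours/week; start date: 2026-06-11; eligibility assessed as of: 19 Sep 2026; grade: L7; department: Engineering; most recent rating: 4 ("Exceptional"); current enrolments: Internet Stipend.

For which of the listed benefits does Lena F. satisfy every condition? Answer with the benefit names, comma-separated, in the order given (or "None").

Internet Stipend, Tuition Reimbursement

Service from 2026-06-11 to 19 Sep 2026: 100 days.
Internet Stipend — status full-time ✓ (not excluded); service 100 days ≥ 30 days ✓; 40 hrs/wk ≥ 15 ✓ → eligible.
Tuition Reimbursement — rating 4 ≥ 3 ✓; grade L7 ≥ L6 ✓; eligible for Internet Stipend ✓ → eligible.
Caregiver Leave — status full-time ✗ (requires part-time or seasonal) → not eligible.
Meal Allowance — status full-time ✓; service 100 days < 12 months (≈360 days) ✗ → not eligible.
Legal Services Plan — status full-time ✗ (requires temporary) → not eligible.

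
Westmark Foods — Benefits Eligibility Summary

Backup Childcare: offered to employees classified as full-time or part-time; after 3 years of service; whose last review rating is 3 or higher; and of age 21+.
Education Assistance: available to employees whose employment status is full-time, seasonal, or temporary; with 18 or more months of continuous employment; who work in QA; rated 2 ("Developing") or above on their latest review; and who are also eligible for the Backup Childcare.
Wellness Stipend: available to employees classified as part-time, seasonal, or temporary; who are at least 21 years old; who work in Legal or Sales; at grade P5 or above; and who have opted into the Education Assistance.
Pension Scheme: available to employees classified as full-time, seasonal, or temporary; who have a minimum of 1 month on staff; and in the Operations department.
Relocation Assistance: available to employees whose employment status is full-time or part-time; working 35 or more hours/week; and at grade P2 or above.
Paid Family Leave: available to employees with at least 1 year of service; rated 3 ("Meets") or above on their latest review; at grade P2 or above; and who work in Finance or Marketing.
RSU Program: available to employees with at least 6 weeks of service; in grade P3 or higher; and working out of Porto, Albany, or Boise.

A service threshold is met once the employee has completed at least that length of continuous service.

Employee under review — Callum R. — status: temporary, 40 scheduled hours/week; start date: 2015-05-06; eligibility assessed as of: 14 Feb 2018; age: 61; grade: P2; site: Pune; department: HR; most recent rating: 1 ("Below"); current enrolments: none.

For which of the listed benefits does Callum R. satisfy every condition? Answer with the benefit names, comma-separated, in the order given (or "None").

Service from 2015-05-06 to 14 Feb 2018: 1015 days.
Backup Childcare — status temporary ✗ (requires full-time or part-time) → not eligible.
Education Assistance — status temporary ✓; service 1015 days ≥ 18 months (≈540 days) ✓; dept HR ✗ → not eligible.
Wellness Stipend — status temporary ✓; age 61 ≥ 21 ✓; dept HR ✗ → not eligible.
Pension Scheme — status temporary ✓; service 1015 days ≥ 1 month (≈30 days) ✓; dept HR ✗ → not eligible.
Relocation Assistance — status temporary ✗ (requires full-time or part-time) → not eligible.
Paid Family Leave — service 1015 days ≥ 1 year (≈365 days) ✓; rating 1 < 3 ✗ → not eligible.
RSU Program — service 1015 days ≥ 6 weeks (≈42 days) ✓; grade P2 < P3 ✗ → not eligible.

None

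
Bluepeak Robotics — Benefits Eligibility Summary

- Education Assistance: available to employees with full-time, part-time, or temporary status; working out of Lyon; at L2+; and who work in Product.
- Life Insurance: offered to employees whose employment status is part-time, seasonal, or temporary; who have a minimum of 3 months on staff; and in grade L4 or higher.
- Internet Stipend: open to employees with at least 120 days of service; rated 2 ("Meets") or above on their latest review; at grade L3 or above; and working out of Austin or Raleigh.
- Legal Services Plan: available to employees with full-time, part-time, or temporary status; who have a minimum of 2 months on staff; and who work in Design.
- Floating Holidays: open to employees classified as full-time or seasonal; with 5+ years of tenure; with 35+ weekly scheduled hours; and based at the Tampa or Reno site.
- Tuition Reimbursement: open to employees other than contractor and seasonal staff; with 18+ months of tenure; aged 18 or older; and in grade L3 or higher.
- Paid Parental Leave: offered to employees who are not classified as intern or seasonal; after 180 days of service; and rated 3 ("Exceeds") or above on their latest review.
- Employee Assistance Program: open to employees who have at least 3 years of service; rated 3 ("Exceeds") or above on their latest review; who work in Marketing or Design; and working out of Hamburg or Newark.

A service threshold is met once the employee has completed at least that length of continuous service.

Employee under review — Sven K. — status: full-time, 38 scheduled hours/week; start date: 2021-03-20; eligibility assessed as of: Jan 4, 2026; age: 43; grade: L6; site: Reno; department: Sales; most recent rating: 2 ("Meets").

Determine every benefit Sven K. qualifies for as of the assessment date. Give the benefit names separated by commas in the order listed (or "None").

Service from 2021-03-20 to Jan 4, 2026: 1751 days.
Education Assistance — status full-time ✓; site Reno ✗ (not Lyon) → not eligible.
Life Insurance — status full-time ✗ (requires part-time, seasonal, or temporary) → not eligible.
Internet Stipend — service 1751 days ≥ 120 days ✓; rating 2 ≥ 2 ✓; grade L6 ≥ L3 ✓; site Reno ✗ (not Austin or Raleigh) → not eligible.
Legal Services Plan — status full-time ✓; service 1751 days ≥ 2 months (≈60 days) ✓; dept Sales ✗ → not eligible.
Floating Holidays — status full-time ✓; service 1751 days < 5 years (≈1825 days) ✗ → not eligible.
Tuition Reimbursement — status full-time ✓ (not excluded); service 1751 days ≥ 18 months (≈540 days) ✓; age 43 ≥ 18 ✓; grade L6 ≥ L3 ✓ → eligible.
Paid Parental Leave — status full-time ✓ (not excluded); service 1751 days ≥ 180 days ✓; rating 2 < 3 ✗ → not eligible.
Employee Assistance Program — service 1751 days ≥ 3 years (≈1095 days) ✓; rating 2 < 3 ✗ → not eligible.

Tuition Reimbursement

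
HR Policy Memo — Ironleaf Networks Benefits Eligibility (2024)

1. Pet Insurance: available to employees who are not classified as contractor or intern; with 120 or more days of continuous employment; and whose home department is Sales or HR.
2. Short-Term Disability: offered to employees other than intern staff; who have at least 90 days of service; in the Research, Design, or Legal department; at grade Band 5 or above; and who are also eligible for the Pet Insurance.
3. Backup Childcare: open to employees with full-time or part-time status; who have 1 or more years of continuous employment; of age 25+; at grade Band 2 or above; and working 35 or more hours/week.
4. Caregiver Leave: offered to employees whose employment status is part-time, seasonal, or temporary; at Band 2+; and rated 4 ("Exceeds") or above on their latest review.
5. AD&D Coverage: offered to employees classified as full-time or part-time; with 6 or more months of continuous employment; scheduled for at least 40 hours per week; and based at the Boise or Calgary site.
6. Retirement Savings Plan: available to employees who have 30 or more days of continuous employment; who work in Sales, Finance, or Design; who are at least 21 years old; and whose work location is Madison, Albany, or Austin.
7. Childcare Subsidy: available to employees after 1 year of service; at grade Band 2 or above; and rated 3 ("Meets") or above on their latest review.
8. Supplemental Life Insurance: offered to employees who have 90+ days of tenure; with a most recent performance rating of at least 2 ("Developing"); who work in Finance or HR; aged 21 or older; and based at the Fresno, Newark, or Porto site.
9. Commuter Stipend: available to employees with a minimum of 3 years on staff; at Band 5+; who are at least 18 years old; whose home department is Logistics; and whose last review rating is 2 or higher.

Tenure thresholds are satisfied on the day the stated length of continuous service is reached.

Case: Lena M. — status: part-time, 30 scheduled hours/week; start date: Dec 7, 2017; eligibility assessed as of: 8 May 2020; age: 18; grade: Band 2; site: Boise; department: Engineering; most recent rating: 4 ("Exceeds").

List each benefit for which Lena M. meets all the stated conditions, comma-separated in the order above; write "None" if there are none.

Caregiver Leave, Childcare Subsidy

Service from Dec 7, 2017 to 8 May 2020: 883 days.
Pet Insurance — status part-time ✓ (not excluded); service 883 days ≥ 120 days ✓; dept Engineering ✗ → not eligible.
Short-Term Disability — status part-time ✓ (not excluded); service 883 days ≥ 90 days ✓; dept Engineering ✗ → not eligible.
Backup Childcare — status part-time ✓; service 883 days ≥ 1 year (≈365 days) ✓; age 18 < 25 ✗ → not eligible.
Caregiver Leave — status part-time ✓; grade Band 2 ≥ Band 2 ✓; rating 4 ≥ 4 ✓ → eligible.
AD&D Coverage — status part-time ✓; service 883 days ≥ 6 months (≈180 days) ✓; 30 hrs/wk < 40 ✗ → not eligible.
Retirement Savings Plan — service 883 days ≥ 30 days ✓; dept Engineering ✗ → not eligible.
Childcare Subsidy — service 883 days ≥ 1 year (≈365 days) ✓; grade Band 2 ≥ Band 2 ✓; rating 4 ≥ 3 ✓ → eligible.
Supplemental Life Insurance — service 883 days ≥ 90 days ✓; rating 4 ≥ 2 ✓; dept Engineering ✗ → not eligible.
Commuter Stipend — service 883 days < 3 years (≈1095 days) ✗ → not eligible.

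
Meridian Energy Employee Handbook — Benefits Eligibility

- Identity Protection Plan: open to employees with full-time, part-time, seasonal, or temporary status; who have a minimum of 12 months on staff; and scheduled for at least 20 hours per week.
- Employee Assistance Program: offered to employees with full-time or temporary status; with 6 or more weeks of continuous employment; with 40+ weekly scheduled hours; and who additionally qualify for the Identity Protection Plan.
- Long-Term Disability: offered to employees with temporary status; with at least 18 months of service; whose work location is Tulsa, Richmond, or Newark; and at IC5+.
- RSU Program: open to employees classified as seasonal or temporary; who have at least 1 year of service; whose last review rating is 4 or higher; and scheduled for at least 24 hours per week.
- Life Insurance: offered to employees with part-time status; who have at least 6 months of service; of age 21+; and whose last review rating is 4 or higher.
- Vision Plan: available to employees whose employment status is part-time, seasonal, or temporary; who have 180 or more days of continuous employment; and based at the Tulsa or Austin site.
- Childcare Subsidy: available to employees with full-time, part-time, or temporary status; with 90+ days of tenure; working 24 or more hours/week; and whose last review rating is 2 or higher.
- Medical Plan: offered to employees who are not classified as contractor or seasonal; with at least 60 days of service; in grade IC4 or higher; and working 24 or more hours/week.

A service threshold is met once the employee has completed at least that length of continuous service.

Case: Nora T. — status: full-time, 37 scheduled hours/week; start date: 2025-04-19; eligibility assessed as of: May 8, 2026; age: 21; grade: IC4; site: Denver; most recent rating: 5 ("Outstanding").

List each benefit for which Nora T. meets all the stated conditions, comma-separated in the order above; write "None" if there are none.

Identity Protection Plan, Childcare Subsidy, Medical Plan

Service from 2025-04-19 to May 8, 2026: 384 days.
Identity Protection Plan — status full-time ✓; service 384 days ≥ 12 months (≈360 days) ✓; 37 hrs/wk ≥ 20 ✓ → eligible.
Employee Assistance Program — status full-time ✓; service 384 days ≥ 6 weeks (≈42 days) ✓; 37 hrs/wk < 40 ✗ → not eligible.
Long-Term Disability — status full-time ✗ (requires temporary) → not eligible.
RSU Program — status full-time ✗ (requires seasonal or temporary) → not eligible.
Life Insurance — status full-time ✗ (requires part-time) → not eligible.
Vision Plan — status full-time ✗ (requires part-time, seasonal, or temporary) → not eligible.
Childcare Subsidy — status full-time ✓; service 384 days ≥ 90 days ✓; 37 hrs/wk ≥ 24 ✓; rating 5 ≥ 2 ✓ → eligible.
Medical Plan — status full-time ✓ (not excluded); service 384 days ≥ 60 days ✓; grade IC4 ≥ IC4 ✓; 37 hrs/wk ≥ 24 ✓ → eligible.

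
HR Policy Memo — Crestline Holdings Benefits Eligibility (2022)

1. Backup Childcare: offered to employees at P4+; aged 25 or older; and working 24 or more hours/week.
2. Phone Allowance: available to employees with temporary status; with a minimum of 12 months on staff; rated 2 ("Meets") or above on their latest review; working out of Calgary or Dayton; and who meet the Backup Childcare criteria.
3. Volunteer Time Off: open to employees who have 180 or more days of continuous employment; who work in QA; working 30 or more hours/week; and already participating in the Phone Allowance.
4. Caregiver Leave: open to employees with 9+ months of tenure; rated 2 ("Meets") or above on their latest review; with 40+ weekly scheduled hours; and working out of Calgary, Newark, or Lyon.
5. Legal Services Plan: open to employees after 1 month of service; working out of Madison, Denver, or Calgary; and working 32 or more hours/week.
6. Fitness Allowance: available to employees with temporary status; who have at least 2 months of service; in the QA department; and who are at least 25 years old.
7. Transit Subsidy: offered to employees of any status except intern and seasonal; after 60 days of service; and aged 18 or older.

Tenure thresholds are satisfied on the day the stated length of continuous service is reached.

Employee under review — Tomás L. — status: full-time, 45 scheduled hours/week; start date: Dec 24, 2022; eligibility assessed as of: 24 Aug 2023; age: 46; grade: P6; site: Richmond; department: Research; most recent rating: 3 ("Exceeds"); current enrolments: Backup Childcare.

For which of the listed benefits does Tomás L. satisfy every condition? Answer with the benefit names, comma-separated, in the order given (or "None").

Service from Dec 24, 2022 to 24 Aug 2023: 243 days.
Backup Childcare — grade P6 ≥ P4 ✓; age 46 ≥ 25 ✓; 45 hrs/wk ≥ 24 ✓ → eligible.
Phone Allowance — status full-time ✗ (requires temporary) → not eligible.
Volunteer Time Off — service 243 days ≥ 180 days ✓; dept Research ✗ → not eligible.
Caregiver Leave — service 243 days < 9 months (≈270 days) ✗ → not eligible.
Legal Services Plan — service 243 days ≥ 1 month (≈30 days) ✓; site Richmond ✗ (not Madison, Denver, or Calgary) → not eligible.
Fitness Allowance — status full-time ✗ (requires temporary) → not eligible.
Transit Subsidy — status full-time ✓ (not excluded); service 243 days ≥ 60 days ✓; age 46 ≥ 18 ✓ → eligible.

Backup Childcare, Transit Subsidy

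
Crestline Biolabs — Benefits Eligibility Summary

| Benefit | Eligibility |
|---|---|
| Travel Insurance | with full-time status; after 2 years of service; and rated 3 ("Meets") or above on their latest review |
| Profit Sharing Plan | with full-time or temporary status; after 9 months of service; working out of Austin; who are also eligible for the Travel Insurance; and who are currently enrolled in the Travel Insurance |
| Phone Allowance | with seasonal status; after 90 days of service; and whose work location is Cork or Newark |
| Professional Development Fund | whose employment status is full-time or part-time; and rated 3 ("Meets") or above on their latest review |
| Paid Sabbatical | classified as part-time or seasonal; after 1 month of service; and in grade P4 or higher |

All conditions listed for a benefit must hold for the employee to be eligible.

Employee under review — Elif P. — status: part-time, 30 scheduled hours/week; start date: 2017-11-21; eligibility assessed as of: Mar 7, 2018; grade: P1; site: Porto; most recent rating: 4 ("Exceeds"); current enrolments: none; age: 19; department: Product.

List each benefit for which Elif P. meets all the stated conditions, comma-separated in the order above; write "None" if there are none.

Professional Development Fund

Service from 2017-11-21 to Mar 7, 2018: 106 days.
Travel Insurance — status part-time ✗ (requires full-time) → not eligible.
Profit Sharing Plan — status part-time ✗ (requires full-time or temporary) → not eligible.
Phone Allowance — status part-time ✗ (requires seasonal) → not eligible.
Professional Development Fund — status part-time ✓; rating 4 ≥ 3 ✓ → eligible.
Paid Sabbatical — status part-time ✓; service 106 days ≥ 1 month (≈30 days) ✓; grade P1 < P4 ✗ → not eligible.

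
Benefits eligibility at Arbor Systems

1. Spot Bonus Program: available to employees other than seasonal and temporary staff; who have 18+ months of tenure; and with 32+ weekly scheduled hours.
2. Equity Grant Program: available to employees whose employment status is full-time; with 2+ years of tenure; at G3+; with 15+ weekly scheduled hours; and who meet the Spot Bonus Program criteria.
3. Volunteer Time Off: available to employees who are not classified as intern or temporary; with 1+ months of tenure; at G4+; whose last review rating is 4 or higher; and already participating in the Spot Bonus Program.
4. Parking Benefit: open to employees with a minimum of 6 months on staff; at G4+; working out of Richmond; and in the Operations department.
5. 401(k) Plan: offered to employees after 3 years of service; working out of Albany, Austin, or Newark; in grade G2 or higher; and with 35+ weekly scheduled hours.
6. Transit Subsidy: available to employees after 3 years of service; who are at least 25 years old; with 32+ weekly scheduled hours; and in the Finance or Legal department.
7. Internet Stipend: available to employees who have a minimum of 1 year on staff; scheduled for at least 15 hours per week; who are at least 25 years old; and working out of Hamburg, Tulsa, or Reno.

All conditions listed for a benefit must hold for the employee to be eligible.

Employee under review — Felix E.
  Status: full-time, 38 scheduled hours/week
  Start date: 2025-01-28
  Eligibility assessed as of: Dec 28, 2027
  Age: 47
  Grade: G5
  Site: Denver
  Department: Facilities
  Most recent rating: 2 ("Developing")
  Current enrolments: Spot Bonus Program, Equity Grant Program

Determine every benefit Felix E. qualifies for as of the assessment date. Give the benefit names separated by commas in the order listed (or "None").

Service from 2025-01-28 to Dec 28, 2027: 1064 days.
Spot Bonus Program — status full-time ✓ (not excluded); service 1064 days ≥ 18 months (≈540 days) ✓; 38 hrs/wk ≥ 32 ✓ → eligible.
Equity Grant Program — status full-time ✓; service 1064 days ≥ 2 years (≈730 days) ✓; grade G5 ≥ G3 ✓; 38 hrs/wk ≥ 15 ✓; eligible for Spot Bonus Program ✓ → eligible.
Volunteer Time Off — status full-time ✓ (not excluded); service 1064 days ≥ 1 month (≈30 days) ✓; grade G5 ≥ G4 ✓; rating 2 < 4 ✗ → not eligible.
Parking Benefit — service 1064 days ≥ 6 months (≈180 days) ✓; grade G5 ≥ G4 ✓; site Denver ✗ (not Richmond) → not eligible.
401(k) Plan — service 1064 days < 3 years (≈1095 days) ✗ → not eligible.
Transit Subsidy — service 1064 days < 3 years (≈1095 days) ✗ → not eligible.
Internet Stipend — service 1064 days ≥ 1 year (≈365 days) ✓; 38 hrs/wk ≥ 15 ✓; age 47 ≥ 25 ✓; site Denver ✗ (not Hamburg, Tulsa, or Reno) → not eligible.

Spot Bonus Program, Equity Grant Program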